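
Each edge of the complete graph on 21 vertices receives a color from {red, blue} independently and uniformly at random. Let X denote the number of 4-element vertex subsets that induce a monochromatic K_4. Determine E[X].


Let X = Σ_S X_S over the C(21, 4) = 5985 subsets S of size 4, where X_S = 1 if the K_4 on S is monochromatic.
For a fixed S, the K_4 on S has C(4, 2) = 6 edges. P[all 6 edges red] = (1/2)^6, and likewise for blue, so P[monochromatic] = 2·(1/2)^6 = 2^{1 − 6} = 1/32.
Summing: E[X] = C(21, 4) · 2^{1 − 6} = 5985 · 1/32 = 5985/32.
Numerically: E[X] ≈ 187.031250.

E[X] = C(21,4)·2^(1−C(4,2)) = 5985/32 ≈ 187.031250.


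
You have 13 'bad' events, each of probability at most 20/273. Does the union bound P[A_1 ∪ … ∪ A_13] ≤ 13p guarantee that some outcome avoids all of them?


Union bound: P[∪_{i=1}^{13} A_i] ≤ Σ_i P[A_i] ≤ 13·p = 13·(20/273) = 20/21.
Numerically: 20/21 ≈ 0.952381.
Is 20/21 < 1? YES.
Since P[∪ A_i] ≤ 20/21 < 1, the complement has P[∩ A_i^c] ≥ 1 − 20/21 = 1/21 > 0, so some outcome avoids every A_i.

13·p = 20/21 ≈ 0.952381; existence CERTIFIED by the union bound.


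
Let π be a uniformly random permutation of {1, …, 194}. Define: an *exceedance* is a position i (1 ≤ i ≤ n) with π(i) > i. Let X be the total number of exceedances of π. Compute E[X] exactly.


Write X = Σ_{i=1}^{194} X_i, where X_i = 1_{π(i) > i}.
For each fixed i, π(i) is uniform over {1, …, 194} (marginal of a uniform permutation), so P[π(i) > i] = (n − i)/n. Summing: Σ_{i=1}^{194} (n − i)/n = (0 + 1 + … + 193)/194 = 194(194 − 1)/(2·194) = (194 − 1)/2.
Hence E[X] = Σ_{i=1}^{194} (194 − i)/194 = 193/2 ≈ 96.500.

E[X] = 193/2 = 96.500.


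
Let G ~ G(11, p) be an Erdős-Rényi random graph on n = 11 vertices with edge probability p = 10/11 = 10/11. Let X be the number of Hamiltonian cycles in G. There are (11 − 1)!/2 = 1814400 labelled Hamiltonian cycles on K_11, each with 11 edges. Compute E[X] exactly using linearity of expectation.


K_11 has (11 − 1)!/2 = 1814400 labelled Hamiltonian cycles.
For each such Hamiltonian cycle H, let X_H = 1 if all 11 edges of H are present in G. Then P[X_H = 1] = p^{11} = (10/11)^{11} = 100000000000/285311670611.
By linearity of expectation: E[X] = Σ_H E[X_H] = 1814400 · p^{11} = 1814400 · 100000000000/285311670611 = 181440000000000000/285311670611.
Numerically: E[X] ≈ 6.3594e+05.

E[X] = 1814400 · (10/11)^{11} = 181440000000000000/285311670611 ≈ 6.3594e+05.


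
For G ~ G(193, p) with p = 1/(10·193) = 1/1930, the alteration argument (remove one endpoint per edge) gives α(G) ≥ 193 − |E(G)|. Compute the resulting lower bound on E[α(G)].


E[|E(G)|] = C(193, 2)·p = 18528 · (1/1930) = 48/5.
E[α(G)] ≥ n − E[|E(G)|] = 193 − 48/5 = 917/5.
Numerically: ≈ 183.400.
(This is only a lower bound; the true E[α(G)] may be larger.)

E[α(G)] ≥ 917/5 ≈ 183.400.


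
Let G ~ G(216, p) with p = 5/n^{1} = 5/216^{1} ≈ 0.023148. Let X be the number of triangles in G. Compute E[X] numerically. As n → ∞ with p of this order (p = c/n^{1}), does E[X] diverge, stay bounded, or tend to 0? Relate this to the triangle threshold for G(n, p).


Number of potential triangles: C(216, 3) = 1656360.
Each occurs with probability p³ ≈ (0.023148)³ ≈ 1.2403629e-05.
By linearity: E[X] = C(216, 3)·p³ ≈ 1656360 · 1.2403629e-05 ≈ 20.54487.
Here α = 1, so p = 5/n is exactly at the triangle threshold p ~ 1/n. Asymptotically E[X] → c³/6 = 5³/6 = 125/6 ≈ 20.83333, a bounded constant. In this regime the triangle count is asymptotically Poisson(c³/6).

E[X] ≈ 20.54487; in regime p = Θ(1/n^{1}) E[X] stays bounded (at the triangle threshold p ~ 1/n).


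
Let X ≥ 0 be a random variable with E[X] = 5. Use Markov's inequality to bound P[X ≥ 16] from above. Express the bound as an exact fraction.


μ = E[X] = 5, a = 16.
Markov: P[X ≥ 16] ≤ μ/a = (5)/16 = 5/16.
Numerically: ≈ 0.312500.
(Since a = 16 > μ = 5.000000, the bound 5/16 is < 1 and informative.)

P[X ≥ 16] ≤ 5/16 ≈ 0.312500.


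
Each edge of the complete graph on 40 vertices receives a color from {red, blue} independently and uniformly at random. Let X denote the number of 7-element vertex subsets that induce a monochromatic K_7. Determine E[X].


Let X = Σ_S X_S over the C(40, 7) = 18643560 subsets S of size 7, where X_S = 1 if the K_7 on S is monochromatic.
For a fixed S, the K_7 on S has C(7, 2) = 21 edges. P[all 21 edges red] = (1/2)^21, and likewise for blue, so P[monochromatic] = 2·(1/2)^21 = 2^{1 − 21} = 1/1048576.
By linearity of expectation: E[X] = C(40, 7) · 2^{1 − 21} = 18643560 · 1/1048576 = 2330445/131072.
Numerically: E[X] ≈ 17.7799.

E[X] = C(40,7)·2^(1−C(7,2)) = 2330445/131072 ≈ 17.7799.


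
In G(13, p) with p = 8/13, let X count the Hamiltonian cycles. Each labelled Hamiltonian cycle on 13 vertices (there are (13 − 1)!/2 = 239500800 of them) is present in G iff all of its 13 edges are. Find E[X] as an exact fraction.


K_13 has (13 − 1)!/2 = 239500800 labelled Hamiltonian cycles.
For each such Hamiltonian cycle H, let X_H = 1 if all 13 edges of H are present in G. Then P[X_H = 1] = p^{13} = (8/13)^{13} = 549755813888/302875106592253.
Summing the indicators: E[X] = Σ_H E[X_H] = 239500800 · p^{13} = 239500800 · 549755813888/302875106592253 = 131666957230827110400/302875106592253.
Numerically: E[X] ≈ 434724.

E[X] = 239500800 · (8/13)^{13} = 131666957230827110400/302875106592253 ≈ 434724.


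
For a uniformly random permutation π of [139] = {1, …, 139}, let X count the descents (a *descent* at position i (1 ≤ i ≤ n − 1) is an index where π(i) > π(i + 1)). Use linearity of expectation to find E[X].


Write X = Σ X_I over i = 1, …, 138, with X_I the indicator of one descent.
There are 138 indicators.
For each fixed i, the pair (π(i), π(i+1)) is a uniformly random ordered pair of distinct values from {1, …, 139}; by symmetry P[π(i) > π(i+1)] = 1/2.
By linearity: E[X] = 138 · (1/2) = (139 − 1) · (1/2) = 69 ≈ 69.000000.

E[X] = 69 = 69.000000.


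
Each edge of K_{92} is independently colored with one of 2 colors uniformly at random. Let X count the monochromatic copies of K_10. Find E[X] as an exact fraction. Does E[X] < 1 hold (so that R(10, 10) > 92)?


E[X] = C(92, 10) · 2^{1 − 45} = 7210666060598 · 2^{−44} = 7210666060598/17592186044416.
As a reduced fraction: E[X] = 3605333030299/8796093022208 ≈ 0.4099.
Is E[X] < 1? YES.
Since E[X] < 1, there exists a 2-coloring of K_{92} with no monochromatic K_10; hence R(10, 10) > 92.

E[X] = 3605333030299/8796093022208 ≈ 0.4099; E[X] < 1, so R(10, 10) > 92.


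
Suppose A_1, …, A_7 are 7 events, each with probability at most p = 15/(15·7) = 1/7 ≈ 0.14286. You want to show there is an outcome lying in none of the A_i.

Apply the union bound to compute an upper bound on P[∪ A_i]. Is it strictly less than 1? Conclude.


Union bound: P[∪_{i=1}^{7} A_i] ≤ Σ_i P[A_i] ≤ 7·p = 7·(1/7) = 1.
Numerically: 1 ≈ 1.00000.
Is 1 < 1? NO.
Since the bound 1 is ≥ 1, the union bound is uninformative here; it does NOT by itself certify existence.

7·p = 1 ≈ 1.00000; existence NOT certified by the union bound.


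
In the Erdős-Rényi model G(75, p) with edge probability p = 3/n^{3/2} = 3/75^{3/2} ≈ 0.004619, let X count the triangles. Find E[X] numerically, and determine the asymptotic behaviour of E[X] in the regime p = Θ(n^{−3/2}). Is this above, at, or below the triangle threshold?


Number of potential triangles: C(75, 3) = 67525.
Each occurs with probability p³ ≈ (0.004619)³ ≈ 9.853445e-08.
By linearity: E[X] = C(75, 3)·p³ ≈ 67525 · 9.853445e-08 ≈ 0.0067.
Since α = 3/2 > 1, p = c/n^{3/2} = o(1/n) is below the triangle threshold p ~ 1/n. Asymptotically E[X] ~ (c³/6)·n^{3(1−α)} = (3³/6)·n^{-1.5} → 0, so by Markov's inequality G has no triangles w.h.p.

E[X] ≈ 0.0067; in regime p = Θ(1/n^{3/2}) E[X] tends to 0 (below the triangle threshold p ~ 1/n).


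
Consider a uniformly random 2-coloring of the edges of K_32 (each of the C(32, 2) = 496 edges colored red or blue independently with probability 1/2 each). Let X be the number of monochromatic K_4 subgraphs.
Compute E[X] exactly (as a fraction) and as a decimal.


Let X = Σ_S X_S over the C(32, 4) = 35960 subsets S of size 4, where X_S = 1 if the K_4 on S is monochromatic.
For a fixed S, the K_4 on S has C(4, 2) = 6 edges. P[all 6 edges red] = (1/2)^6, and likewise for blue, so P[monochromatic] = 2·(1/2)^6 = 2^{1 − 6} = 1/32.
By linearity: E[X] = C(32, 4) · 2^{1 − 6} = 35960 · 1/32 = 4495/4.
Numerically: E[X] ≈ 1123.7500.

E[X] = C(32,4)·2^(1−C(4,2)) = 4495/4 ≈ 1123.7500.


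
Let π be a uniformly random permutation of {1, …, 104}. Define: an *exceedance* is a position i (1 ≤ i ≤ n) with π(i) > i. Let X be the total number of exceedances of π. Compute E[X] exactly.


Write X = Σ_{i=1}^{104} X_i, where X_i = 1_{π(i) > i}.
For each fixed i, π(i) is uniform over {1, …, 104} (marginal of a uniform permutation), so P[π(i) > i] = (n − i)/n. Summing: Σ_{i=1}^{104} (n − i)/n = (0 + 1 + … + 103)/104 = 104(104 − 1)/(2·104) = (104 − 1)/2.
Hence E[X] = Σ_{i=1}^{104} (104 − i)/104 = 103/2 ≈ 51.500.

E[X] = 103/2 = 51.500.


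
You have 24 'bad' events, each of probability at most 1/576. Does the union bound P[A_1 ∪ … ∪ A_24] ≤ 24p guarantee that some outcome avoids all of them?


Union bound: P[∪_{i=1}^{24} A_i] ≤ Σ_i P[A_i] ≤ 24·p = 24·(1/576) = 1/24.
Numerically: 1/24 ≈ 0.041667.
Is 1/24 < 1? YES.
Since P[∪ A_i] ≤ 1/24 < 1, the complement has P[∩ A_i^c] ≥ 1 − 1/24 = 23/24 > 0, so some outcome avoids every A_i.

24·p = 1/24 ≈ 0.041667; existence CERTIFIED by the union bound.


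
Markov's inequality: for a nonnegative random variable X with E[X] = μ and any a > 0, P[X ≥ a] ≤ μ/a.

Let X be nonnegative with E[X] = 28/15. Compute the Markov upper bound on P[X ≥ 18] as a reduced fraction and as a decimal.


μ = E[X] = 28/15, a = 18.
Markov: P[X ≥ 18] ≤ μ/a = (28/15)/18 = 14/135.
Numerically: ≈ 0.1037.
(Since a = 18 > μ = 1.8667, the bound 14/135 is < 1 and informative.)

P[X ≥ 18] ≤ 14/135 ≈ 0.1037.


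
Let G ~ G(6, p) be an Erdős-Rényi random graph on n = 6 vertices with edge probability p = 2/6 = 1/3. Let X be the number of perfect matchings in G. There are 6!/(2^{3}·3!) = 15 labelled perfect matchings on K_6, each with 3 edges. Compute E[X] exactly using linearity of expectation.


K_6 has 6!/(2^{3}·3!) = 15 labelled perfect matchings.
For each such perfect matching H, let X_H = 1 if all 3 edges of H are present in G. Then P[X_H = 1] = p^{3} = (1/3)^{3} = 1/27.
By linearity of expectation: E[X] = Σ_H E[X_H] = 15 · p^{3} = 15 · 1/27 = 5/9.
Numerically: E[X] ≈ 0.5556.

E[X] = 15 · (1/3)^{3} = 5/9 ≈ 0.5556.


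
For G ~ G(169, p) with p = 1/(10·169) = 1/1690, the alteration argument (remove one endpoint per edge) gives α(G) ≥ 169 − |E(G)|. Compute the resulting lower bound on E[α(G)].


E[|E(G)|] = C(169, 2)·p = 14196 · (1/1690) = 42/5.
E[α(G)] ≥ n − E[|E(G)|] = 169 − 42/5 = 803/5.
Numerically: ≈ 160.600000.
(This is only a lower bound; the true E[α(G)] may be larger.)

E[α(G)] ≥ 803/5 ≈ 160.600000.


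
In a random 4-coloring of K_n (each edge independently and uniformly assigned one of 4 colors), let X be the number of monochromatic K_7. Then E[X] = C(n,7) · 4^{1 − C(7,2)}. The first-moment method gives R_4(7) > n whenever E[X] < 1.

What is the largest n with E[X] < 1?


We need C(n, 7) · 4^{1 − 21} < 1, i.e. C(n, 7) < 4^{21 − 1} = 1099511627776.
Check values of n near the boundary:
  n = 175: C(175, 7) = 883208107275; 883208107275 < 1099511627776? YES
  n = 176: C(176, 7) = 919790691600; 919790691600 < 1099511627776? YES
  n = 177: C(177, 7) = 957664425960; 957664425960 < 1099511627776? YES
  n = 178: C(178, 7) = 996867063280; 996867063280 < 1099511627776? YES
  n = 179: C(179, 7) = 1037437234460; 1037437234460 < 1099511627776? YES
  n = 180: C(180, 7) = 1079414463600; 1079414463600 < 1099511627776? YES
  n = 181: C(181, 7) = 1122839183400; 1122839183400 < 1099511627776? NO
The largest n with C(n, 7) < 1099511627776 is n = 180 (where E[X] = 67463403975/68719476736 ≈ 0.9817). Hence R_4(7) > 180, i.e. R_4(7) ≥ 181.

Largest n = 180; hence R_4(7) > 180.


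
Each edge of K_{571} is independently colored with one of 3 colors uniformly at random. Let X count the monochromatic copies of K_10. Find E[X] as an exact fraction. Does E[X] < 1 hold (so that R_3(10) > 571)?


E[X] = C(571, 10) · 3^{1 − 45} = 937951290893172842001 · 3^{−44} = 937951290893172842001/984770902183611232881.
As a reduced fraction: E[X] = 104216810099241426889/109418989131512359209 ≈ 0.952456.
Is E[X] < 1? YES.
Since E[X] < 1, there exists a 3-coloring of K_{571} with no monochromatic K_10; hence R_3(10) > 571.

E[X] = 104216810099241426889/109418989131512359209 ≈ 0.952456; E[X] < 1, so R_3(10) > 571.


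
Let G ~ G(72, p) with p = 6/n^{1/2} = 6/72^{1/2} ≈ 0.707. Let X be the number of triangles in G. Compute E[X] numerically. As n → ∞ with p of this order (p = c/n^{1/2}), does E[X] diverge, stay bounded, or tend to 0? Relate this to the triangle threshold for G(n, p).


Number of potential triangles: C(72, 3) = 59640.
Each occurs with probability p³ ≈ (0.707)³ ≈ 3.53553e-01.
By linearity: E[X] = C(72, 3)·p³ ≈ 59640 · 3.53553e-01 ≈ 21085.924.
Since α = 1/2 < 1, p = c/n^{1/2} ≫ 1/n is above the triangle threshold p ~ 1/n. Asymptotically E[X] ~ (c³/6)·n^{3(1−α)} = (6³/6)·n^{1.5} → ∞; triangles are abundant w.h.p.

E[X] ≈ 21085.924; in regime p = Θ(1/n^{1/2}) E[X] diverges (above the triangle threshold p ~ 1/n).


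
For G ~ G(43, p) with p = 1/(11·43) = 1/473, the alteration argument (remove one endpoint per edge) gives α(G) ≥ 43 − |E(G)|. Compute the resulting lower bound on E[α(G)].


E[|E(G)|] = C(43, 2)·p = 903 · (1/473) = 21/11.
E[α(G)] ≥ n − E[|E(G)|] = 43 − 21/11 = 452/11.
Numerically: ≈ 41.090909.
(This is only a lower bound; the true E[α(G)] may be larger.)

E[α(G)] ≥ 452/11 ≈ 41.090909.


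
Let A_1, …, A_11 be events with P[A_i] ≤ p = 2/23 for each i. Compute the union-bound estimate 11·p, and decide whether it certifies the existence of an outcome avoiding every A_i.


Union bound: P[∪_{i=1}^{11} A_i] ≤ Σ_i P[A_i] ≤ 11·p = 11·(2/23) = 22/23.
Numerically: 22/23 ≈ 0.9565.
Is 22/23 < 1? YES.
Since P[∪ A_i] ≤ 22/23 < 1, the complement has P[∩ A_i^c] ≥ 1 − 22/23 = 1/23 > 0, so some outcome avoids every A_i.

11·p = 22/23 ≈ 0.9565; existence CERTIFIED by the union bound.


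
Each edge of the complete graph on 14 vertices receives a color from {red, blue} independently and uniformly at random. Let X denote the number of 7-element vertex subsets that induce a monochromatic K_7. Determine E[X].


Let X = Σ_S X_S over the C(14, 7) = 3432 subsets S of size 7, where X_S = 1 if the K_7 on S is monochromatic.
For a fixed S, the K_7 on S has C(7, 2) = 21 edges. P[all 21 edges red] = (1/2)^21, and likewise for blue, so P[monochromatic] = 2·(1/2)^21 = 2^{1 − 21} = 1/1048576.
By linearity of expectation: E[X] = C(14, 7) · 2^{1 − 21} = 3432 · 1/1048576 = 429/131072.
Numerically: E[X] ≈ 0.0033.

E[X] = C(14,7)·2^(1−C(7,2)) = 429/131072 ≈ 0.0033.


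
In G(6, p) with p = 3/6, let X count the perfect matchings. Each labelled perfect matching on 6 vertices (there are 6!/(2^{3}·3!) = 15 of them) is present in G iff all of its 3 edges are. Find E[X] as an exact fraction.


K_6 has 6!/(2^{3}·3!) = 15 labelled perfect matchings.
For each such perfect matching H, let X_H = 1 if all 3 edges of H are present in G. Then P[X_H = 1] = p^{3} = (1/2)^{3} = 1/8.
By linearity of expectation: E[X] = Σ_H E[X_H] = 15 · p^{3} = 15 · 1/8 = 15/8.
Numerically: E[X] ≈ 1.875.

E[X] = 15 · (1/2)^{3} = 15/8 ≈ 1.875.


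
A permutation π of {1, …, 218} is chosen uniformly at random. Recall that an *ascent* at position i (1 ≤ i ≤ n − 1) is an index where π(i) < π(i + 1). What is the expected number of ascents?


Write X = Σ X_I over i = 1, …, 217, with X_I the indicator of one ascent.
There are 217 indicators.
For each fixed i, the pair (π(i), π(i+1)) is a uniformly random ordered pair of distinct values from {1, …, 218}; by symmetry P[π(i) < π(i+1)] = 1/2.
By linearity: E[X] = 217 · (1/2) = (218 − 1) · (1/2) = 217/2 ≈ 108.5000.

E[X] = 217/2 = 108.5000.


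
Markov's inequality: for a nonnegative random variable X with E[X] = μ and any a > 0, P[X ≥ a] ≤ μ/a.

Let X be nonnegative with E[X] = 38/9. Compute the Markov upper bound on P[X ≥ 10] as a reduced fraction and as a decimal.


μ = E[X] = 38/9, a = 10.
Markov: P[X ≥ 10] ≤ μ/a = (38/9)/10 = 19/45.
Numerically: ≈ 0.4222.
(Since a = 10 > μ = 4.2222, the bound 19/45 is < 1 and informative.)

P[X ≥ 10] ≤ 19/45 ≈ 0.4222.


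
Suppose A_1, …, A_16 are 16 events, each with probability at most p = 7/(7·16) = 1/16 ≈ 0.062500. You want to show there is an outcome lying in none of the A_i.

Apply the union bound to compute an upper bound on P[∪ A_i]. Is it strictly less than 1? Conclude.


Union bound: P[∪_{i=1}^{16} A_i] ≤ Σ_i P[A_i] ≤ 16·p = 16·(1/16) = 1.
Numerically: 1 ≈ 1.000000.
Is 1 < 1? NO.
Since the bound 1 is ≥ 1, the union bound is uninformative here; it does NOT by itself certify existence.

16·p = 1 ≈ 1.000000; existence NOT certified by the union bound.


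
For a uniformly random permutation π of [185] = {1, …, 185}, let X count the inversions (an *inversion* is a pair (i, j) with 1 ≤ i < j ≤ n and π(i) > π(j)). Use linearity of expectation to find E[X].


Write X = Σ X_I over the C(185, 2) = 17020 pairs i < j, with X_I the indicator of one inversion.
There are 17020 indicators.
For each fixed pair i < j, the values π(i) and π(j) are two distinct elements of {1, …, 185} in uniformly random order; by symmetry P[π(i) > π(j)] = 1/2.
By linearity: E[X] = 17020 · (1/2) = C(185, 2) · (1/2) = 17020/2 = 8510 ≈ 8510.00000.

E[X] = 8510 = 8510.00000.


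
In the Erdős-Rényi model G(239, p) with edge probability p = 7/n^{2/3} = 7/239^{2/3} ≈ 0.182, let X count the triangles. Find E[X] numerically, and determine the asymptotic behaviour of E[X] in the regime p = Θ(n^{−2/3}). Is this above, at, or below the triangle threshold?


Number of potential triangles: C(239, 3) = 2246839.
Each occurs with probability p³ ≈ (0.182)³ ≈ 6.00480e-03.
By linearity: E[X] = C(239, 3)·p³ ≈ 2246839 · 6.00480e-03 ≈ 13491.812.
Since α = 2/3 < 1, p = c/n^{2/3} ≫ 1/n is above the triangle threshold p ~ 1/n. Asymptotically E[X] ~ (c³/6)·n^{3(1−α)} = (7³/6)·n^{1} → ∞; triangles are abundant w.h.p.

E[X] ≈ 13491.812; in regime p = Θ(1/n^{2/3}) E[X] diverges (above the triangle threshold p ~ 1/n).


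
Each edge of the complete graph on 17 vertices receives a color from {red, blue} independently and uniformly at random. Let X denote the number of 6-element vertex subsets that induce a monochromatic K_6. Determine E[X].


Let X = Σ_S X_S over the C(17, 6) = 12376 subsets S of size 6, where X_S = 1 if the K_6 on S is monochromatic.
For a fixed S, the K_6 on S has C(6, 2) = 15 edges. P[all 15 edges red] = (1/2)^15, and likewise for blue, so P[monochromatic] = 2·(1/2)^15 = 2^{1 − 15} = 1/16384.
Summing: E[X] = C(17, 6) · 2^{1 − 15} = 12376 · 1/16384 = 1547/2048.
Numerically: E[X] ≈ 0.755.

E[X] = C(17,6)·2^(1−C(6,2)) = 1547/2048 ≈ 0.755.


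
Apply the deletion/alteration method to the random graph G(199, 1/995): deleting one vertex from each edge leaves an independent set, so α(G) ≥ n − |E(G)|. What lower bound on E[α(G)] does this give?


E[|E(G)|] = C(199, 2)·p = 19701 · (1/995) = 99/5.
E[α(G)] ≥ n − E[|E(G)|] = 199 − 99/5 = 896/5.
Numerically: ≈ 179.2000.
(This is only a lower bound; the true E[α(G)] may be larger.)

E[α(G)] ≥ 896/5 ≈ 179.2000.


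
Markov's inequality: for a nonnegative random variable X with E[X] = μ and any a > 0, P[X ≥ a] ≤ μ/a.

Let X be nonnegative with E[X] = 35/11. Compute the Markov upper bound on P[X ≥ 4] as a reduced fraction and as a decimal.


μ = E[X] = 35/11, a = 4.
Markov: P[X ≥ 4] ≤ μ/a = (35/11)/4 = 35/44.
Numerically: ≈ 0.795455.
(Since a = 4 > μ = 3.181818, the bound 35/44 is < 1 and informative.)

P[X ≥ 4] ≤ 35/44 ≈ 0.795455.


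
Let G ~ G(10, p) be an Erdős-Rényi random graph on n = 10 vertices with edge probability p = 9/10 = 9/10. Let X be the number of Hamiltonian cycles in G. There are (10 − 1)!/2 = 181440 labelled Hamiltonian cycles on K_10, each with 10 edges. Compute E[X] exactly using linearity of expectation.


K_10 has (10 − 1)!/2 = 181440 labelled Hamiltonian cycles.
For each such Hamiltonian cycle H, let X_H = 1 if all 10 edges of H are present in G. Then P[X_H = 1] = p^{10} = (9/10)^{10} = 3486784401/10000000000.
By linearity: E[X] = Σ_H E[X_H] = 181440 · p^{10} = 181440 · 3486784401/10000000000 = 1977006755367/31250000.
Numerically: E[X] ≈ 6.33e+04.

E[X] = 181440 · (9/10)^{10} = 1977006755367/31250000 ≈ 6.33e+04.


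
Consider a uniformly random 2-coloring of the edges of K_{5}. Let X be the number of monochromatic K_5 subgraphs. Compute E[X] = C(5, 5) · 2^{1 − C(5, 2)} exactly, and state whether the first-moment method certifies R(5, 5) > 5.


E[X] = C(5, 5) · 2^{1 − 10} = 1 · 2^{−9} = 1/512.
As a reduced fraction: E[X] = 1/512 ≈ 0.002.
Is E[X] < 1? YES.
Since E[X] < 1, there exists a 2-coloring of K_{5} with no monochromatic K_5; hence R(5, 5) > 5.

E[X] = 1/512 ≈ 0.002; E[X] < 1, so R(5, 5) > 5.


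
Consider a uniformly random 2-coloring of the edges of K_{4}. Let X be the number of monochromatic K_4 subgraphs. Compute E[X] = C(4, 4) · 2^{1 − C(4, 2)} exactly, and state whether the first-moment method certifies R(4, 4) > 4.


E[X] = C(4, 4) · 2^{1 − 6} = 1 · 2^{−5} = 1/32.
As a reduced fraction: E[X] = 1/32 ≈ 0.031250.
Is E[X] < 1? YES.
Since E[X] < 1, there exists a 2-coloring of K_{4} with no monochromatic K_4; hence R(4, 4) > 4.

E[X] = 1/32 ≈ 0.031250; E[X] < 1, so R(4, 4) > 4.


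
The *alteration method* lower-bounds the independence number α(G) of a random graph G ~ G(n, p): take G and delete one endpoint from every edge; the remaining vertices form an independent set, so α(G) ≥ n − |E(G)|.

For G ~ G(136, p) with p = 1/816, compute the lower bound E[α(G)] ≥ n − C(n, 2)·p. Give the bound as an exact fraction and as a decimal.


E[|E(G)|] = C(136, 2)·p = 9180 · (1/816) = 45/4.
E[α(G)] ≥ n − E[|E(G)|] = 136 − 45/4 = 499/4.
Numerically: ≈ 124.7500.
(This is only a lower bound; the true E[α(G)] may be larger.)

E[α(G)] ≥ 499/4 ≈ 124.7500.


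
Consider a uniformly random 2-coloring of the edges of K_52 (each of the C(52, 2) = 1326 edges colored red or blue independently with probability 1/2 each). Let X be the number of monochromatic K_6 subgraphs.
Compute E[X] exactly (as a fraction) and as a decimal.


Let X = Σ_S X_S over the C(52, 6) = 20358520 subsets S of size 6, where X_S = 1 if the K_6 on S is monochromatic.
For a fixed S, the K_6 on S has C(6, 2) = 15 edges. P[all 15 edges red] = (1/2)^15, and likewise for blue, so P[monochromatic] = 2·(1/2)^15 = 2^{1 − 15} = 1/16384.
By linearity: E[X] = C(52, 6) · 2^{1 − 15} = 20358520 · 1/16384 = 2544815/2048.
Numerically: E[X] ≈ 1242.58545.

E[X] = C(52,6)·2^(1−C(6,2)) = 2544815/2048 ≈ 1242.58545.


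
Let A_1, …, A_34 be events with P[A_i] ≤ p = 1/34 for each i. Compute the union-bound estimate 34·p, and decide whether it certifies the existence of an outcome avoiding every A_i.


Union bound: P[∪_{i=1}^{34} A_i] ≤ Σ_i P[A_i] ≤ 34·p = 34·(1/34) = 1.
Numerically: 1 ≈ 1.00000.
Is 1 < 1? NO.
Since the bound 1 is ≥ 1, the union bound is uninformative here; it does NOT by itself certify existence.

34·p = 1 ≈ 1.00000; existence NOT certified by the union bound.


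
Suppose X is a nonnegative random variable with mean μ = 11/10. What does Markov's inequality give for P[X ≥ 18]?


μ = E[X] = 11/10, a = 18.
Markov: P[X ≥ 18] ≤ μ/a = (11/10)/18 = 11/180.
Numerically: ≈ 0.061.
(Since a = 18 > μ = 1.100, the bound 11/180 is < 1 and informative.)

P[X ≥ 18] ≤ 11/180 ≈ 0.061.


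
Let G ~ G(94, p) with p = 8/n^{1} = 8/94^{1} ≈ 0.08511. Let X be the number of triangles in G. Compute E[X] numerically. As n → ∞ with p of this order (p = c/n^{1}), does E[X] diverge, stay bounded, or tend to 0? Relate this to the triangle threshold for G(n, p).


Number of potential triangles: C(94, 3) = 134044.
Each occurs with probability p³ ≈ (0.08511)³ ≈ 6.164337e-04.
By linearity: E[X] = C(94, 3)·p³ ≈ 134044 · 6.164337e-04 ≈ 82.6292.
Here α = 1, so p = 8/n is exactly at the triangle threshold p ~ 1/n. Asymptotically E[X] → c³/6 = 8³/6 = 256/3 ≈ 85.3333, a bounded constant. In this regime the triangle count is asymptotically Poisson(c³/6).

E[X] ≈ 82.6292; in regime p = Θ(1/n^{1}) E[X] stays bounded (at the triangle threshold p ~ 1/n).


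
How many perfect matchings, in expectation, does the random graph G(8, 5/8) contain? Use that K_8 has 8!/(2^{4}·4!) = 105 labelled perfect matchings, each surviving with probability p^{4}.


K_8 has 8!/(2^{4}·4!) = 105 labelled perfect matchings.
For each such perfect matching H, let X_H = 1 if all 4 edges of H are present in G. Then P[X_H = 1] = p^{4} = (5/8)^{4} = 625/4096.
Summing the indicators: E[X] = Σ_H E[X_H] = 105 · p^{4} = 105 · 625/4096 = 65625/4096.
Numerically: E[X] ≈ 16.02.

E[X] = 105 · (5/8)^{4} = 65625/4096 ≈ 16.02.


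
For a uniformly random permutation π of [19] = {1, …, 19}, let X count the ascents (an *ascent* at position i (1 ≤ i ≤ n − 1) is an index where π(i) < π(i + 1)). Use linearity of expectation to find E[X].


Write X = Σ X_I over i = 1, …, 18, with X_I the indicator of one ascent.
There are 18 indicators.
For each fixed i, the pair (π(i), π(i+1)) is a uniformly random ordered pair of distinct values from {1, …, 19}; by symmetry P[π(i) < π(i+1)] = 1/2.
By linearity: E[X] = 18 · (1/2) = (19 − 1) · (1/2) = 9 ≈ 9.000.

E[X] = 9 = 9.000.


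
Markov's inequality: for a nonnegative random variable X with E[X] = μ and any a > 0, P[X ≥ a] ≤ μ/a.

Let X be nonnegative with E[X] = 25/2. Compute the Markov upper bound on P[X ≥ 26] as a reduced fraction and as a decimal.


μ = E[X] = 25/2, a = 26.
Markov: P[X ≥ 26] ≤ μ/a = (25/2)/26 = 25/52.
Numerically: ≈ 0.480769.
(Since a = 26 > μ = 12.500000, the bound 25/52 is < 1 and informative.)

P[X ≥ 26] ≤ 25/52 ≈ 0.480769.


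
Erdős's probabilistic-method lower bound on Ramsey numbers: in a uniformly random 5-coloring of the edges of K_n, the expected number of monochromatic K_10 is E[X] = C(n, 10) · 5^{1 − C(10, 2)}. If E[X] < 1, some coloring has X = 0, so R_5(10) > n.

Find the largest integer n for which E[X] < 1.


We need C(n, 10) · 5^{1 − 45} < 1, i.e. C(n, 10) < 5^{45 − 1} = 5684341886080801486968994140625.
Check values of n near the boundary:
  n = 5387: C(5387, 10) = 5624406917627224603154306376491; 5624406917627224603154306376491 < 5684341886080801486968994140625? YES
  n = 5388: C(5388, 10) = 5634865093375880654852250419586; 5634865093375880654852250419586 < 5684341886080801486968994140625? YES
  n = 5389: C(5389, 10) = 5645340767466558997768874792926; 5645340767466558997768874792926 < 5684341886080801486968994140625? YES
  n = 5390: C(5390, 10) = 5655833965919099070255434039753; 5655833965919099070255434039753 < 5684341886080801486968994140625? YES
  n = 5391: C(5391, 10) = 5666344714787188828795213697883; 5666344714787188828795213697883 < 5684341886080801486968994140625? YES
  n = 5392: C(5392, 10) = 5676873040158402483252283957448; 5676873040158402483252283957448 < 5684341886080801486968994140625? YES
  n = 5393: C(5393, 10) = 5687418968154238267170642278008; 5687418968154238267170642278008 < 5684341886080801486968994140625? NO
  n = 5394: C(5394, 10) = 5697982524930156243149785372878; 5697982524930156243149785372878 < 5684341886080801486968994140625? NO
The largest n with C(n, 10) < 5684341886080801486968994140625 is n = 5392 (where E[X] = 5676873040158402483252283957448/5684341886080801486968994140625 ≈ 0.9987). Hence R_5(10) > 5392, i.e. R_5(10) ≥ 5393.

Largest n = 5392; hence R_5(10) > 5392.


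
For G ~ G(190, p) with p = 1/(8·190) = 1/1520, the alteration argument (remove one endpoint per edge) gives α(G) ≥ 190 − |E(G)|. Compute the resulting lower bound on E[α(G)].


E[|E(G)|] = C(190, 2)·p = 17955 · (1/1520) = 189/16.
E[α(G)] ≥ n − E[|E(G)|] = 190 − 189/16 = 2851/16.
Numerically: ≈ 178.187500.
(This is only a lower bound; the true E[α(G)] may be larger.)

E[α(G)] ≥ 2851/16 ≈ 178.187500.


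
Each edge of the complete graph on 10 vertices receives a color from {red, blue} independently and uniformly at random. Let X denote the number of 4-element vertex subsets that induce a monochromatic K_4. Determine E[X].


Let X = Σ_S X_S over the C(10, 4) = 210 subsets S of size 4, where X_S = 1 if the K_4 on S is monochromatic.
For a fixed S, the K_4 on S has C(4, 2) = 6 edges. P[all 6 edges red] = (1/2)^6, and likewise for blue, so P[monochromatic] = 2·(1/2)^6 = 2^{1 − 6} = 1/32.
By linearity of expectation: E[X] = C(10, 4) · 2^{1 − 6} = 210 · 1/32 = 105/16.
Numerically: E[X] ≈ 6.562.

E[X] = C(10,4)·2^(1−C(4,2)) = 105/16 ≈ 6.562.


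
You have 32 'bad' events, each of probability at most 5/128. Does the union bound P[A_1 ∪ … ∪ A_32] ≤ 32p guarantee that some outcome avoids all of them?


Union bound: P[∪_{i=1}^{32} A_i] ≤ Σ_i P[A_i] ≤ 32·p = 32·(5/128) = 5/4.
Numerically: 5/4 ≈ 1.2500.
Is 5/4 < 1? NO.
Since the bound 5/4 is ≥ 1, the union bound is uninformative here; it does NOT by itself certify existence.

32·p = 5/4 ≈ 1.2500; existence NOT certified by the union bound.


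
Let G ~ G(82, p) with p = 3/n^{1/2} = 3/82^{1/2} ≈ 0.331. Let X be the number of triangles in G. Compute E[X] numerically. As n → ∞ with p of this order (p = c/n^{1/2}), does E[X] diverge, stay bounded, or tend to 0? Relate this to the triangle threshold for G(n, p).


Number of potential triangles: C(82, 3) = 88560.
Each occurs with probability p³ ≈ (0.331)³ ≈ 3.63616e-02.
By linearity: E[X] = C(82, 3)·p³ ≈ 88560 · 3.63616e-02 ≈ 3220.183.
Since α = 1/2 < 1, p = c/n^{1/2} ≫ 1/n is above the triangle threshold p ~ 1/n. Asymptotically E[X] ~ (c³/6)·n^{3(1−α)} = (3³/6)·n^{1.5} → ∞; triangles are abundant w.h.p.

E[X] ≈ 3220.183; in regime p = Θ(1/n^{1/2}) E[X] diverges (above the triangle threshold p ~ 1/n).


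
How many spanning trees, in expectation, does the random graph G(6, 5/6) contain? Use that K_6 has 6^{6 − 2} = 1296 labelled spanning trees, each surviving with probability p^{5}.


K_6 has 6^{6 − 2} = 1296 labelled spanning trees.
For each such spanning tree H, let X_H = 1 if all 5 edges of H are present in G. Then P[X_H = 1] = p^{5} = (5/6)^{5} = 3125/7776.
By linearity of expectation: E[X] = Σ_H E[X_H] = 1296 · p^{5} = 1296 · 3125/7776 = 3125/6.
Numerically: E[X] ≈ 520.833.

E[X] = 1296 · (5/6)^{5} = 3125/6 ≈ 520.833.


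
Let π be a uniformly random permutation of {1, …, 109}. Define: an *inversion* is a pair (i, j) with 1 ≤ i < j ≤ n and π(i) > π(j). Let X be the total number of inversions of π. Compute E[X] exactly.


Write X = Σ X_I over the C(109, 2) = 5886 pairs i < j, with X_I the indicator of one inversion.
There are 5886 indicators.
For each fixed pair i < j, the values π(i) and π(j) are two distinct elements of {1, …, 109} in uniformly random order; by symmetry P[π(i) > π(j)] = 1/2.
By linearity: E[X] = 5886 · (1/2) = C(109, 2) · (1/2) = 5886/2 = 2943 ≈ 2943.000000.

E[X] = 2943 = 2943.000000.


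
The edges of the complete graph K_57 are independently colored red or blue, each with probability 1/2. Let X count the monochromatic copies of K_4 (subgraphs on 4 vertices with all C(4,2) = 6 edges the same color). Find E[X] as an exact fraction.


Let X = Σ_S X_S over the C(57, 4) = 395010 subsets S of size 4, where X_S = 1 if the K_4 on S is monochromatic.
For a fixed S, the K_4 on S has C(4, 2) = 6 edges. P[all 6 edges red] = (1/2)^6, and likewise for blue, so P[monochromatic] = 2·(1/2)^6 = 2^{1 − 6} = 1/32.
By linearity: E[X] = C(57, 4) · 2^{1 − 6} = 395010 · 1/32 = 197505/16.
Numerically: E[X] ≈ 12344.062500.

E[X] = C(57,4)·2^(1−C(4,2)) = 197505/16 ≈ 12344.062500.


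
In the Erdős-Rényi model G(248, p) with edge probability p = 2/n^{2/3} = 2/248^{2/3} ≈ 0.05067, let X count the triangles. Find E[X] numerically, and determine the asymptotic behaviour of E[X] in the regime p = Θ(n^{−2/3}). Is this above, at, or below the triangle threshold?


Number of potential triangles: C(248, 3) = 2511496.
Each occurs with probability p³ ≈ (0.05067)³ ≈ 1.300728e-04.
By linearity: E[X] = C(248, 3)·p³ ≈ 2511496 · 1.300728e-04 ≈ 326.6774.
Since α = 2/3 < 1, p = c/n^{2/3} ≫ 1/n is above the triangle threshold p ~ 1/n. Asymptotically E[X] ~ (c³/6)·n^{3(1−α)} = (2³/6)·n^{1} → ∞; triangles are abundant w.h.p.

E[X] ≈ 326.6774; in regime p = Θ(1/n^{2/3}) E[X] diverges (above the triangle threshold p ~ 1/n).


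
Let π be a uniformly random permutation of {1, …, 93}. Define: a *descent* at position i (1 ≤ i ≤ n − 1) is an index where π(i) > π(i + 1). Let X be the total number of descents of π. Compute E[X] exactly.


Write X = Σ X_I over i = 1, …, 92, with X_I the indicator of one descent.
There are 92 indicators.
For each fixed i, the pair (π(i), π(i+1)) is a uniformly random ordered pair of distinct values from {1, …, 93}; by symmetry P[π(i) > π(i+1)] = 1/2.
By linearity: E[X] = 92 · (1/2) = (93 − 1) · (1/2) = 46 ≈ 46.000000.

E[X] = 46 = 46.000000.


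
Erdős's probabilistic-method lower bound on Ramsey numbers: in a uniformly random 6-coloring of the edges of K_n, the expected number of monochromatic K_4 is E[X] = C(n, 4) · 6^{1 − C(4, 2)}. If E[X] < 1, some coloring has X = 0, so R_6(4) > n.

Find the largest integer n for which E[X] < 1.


We need C(n, 4) · 6^{1 − 6} < 1, i.e. C(n, 4) < 6^{6 − 1} = 7776.
Check values of n near the boundary:
  n = 21: C(21, 4) = 5985; 5985 < 7776? YES
  n = 22: C(22, 4) = 7315; 7315 < 7776? YES
  n = 23: C(23, 4) = 8855; 8855 < 7776? NO
The largest n with C(n, 4) < 7776 is n = 22 (where E[X] = 7315/7776 ≈ 0.940715). Hence R_6(4) > 22, i.e. R_6(4) ≥ 23.

Largest n = 22; hence R_6(4) > 22.


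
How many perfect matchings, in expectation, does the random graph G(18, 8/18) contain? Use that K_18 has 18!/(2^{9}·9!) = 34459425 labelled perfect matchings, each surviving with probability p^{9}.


K_18 has 18!/(2^{9}·9!) = 34459425 labelled perfect matchings.
For each such perfect matching H, let X_H = 1 if all 9 edges of H are present in G. Then P[X_H = 1] = p^{9} = (4/9)^{9} = 262144/387420489.
By linearity of expectation: E[X] = Σ_H E[X_H] = 34459425 · p^{9} = 34459425 · 262144/387420489 = 111522611200/4782969.
Numerically: E[X] ≈ 23317.

E[X] = 34459425 · (4/9)^{9} = 111522611200/4782969 ≈ 23317.


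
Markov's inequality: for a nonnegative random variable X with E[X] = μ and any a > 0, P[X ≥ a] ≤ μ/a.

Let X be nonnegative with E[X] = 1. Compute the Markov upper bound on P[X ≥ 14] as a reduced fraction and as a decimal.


μ = E[X] = 1, a = 14.
Markov: P[X ≥ 14] ≤ μ/a = (1)/14 = 1/14.
Numerically: ≈ 0.071429.
(Since a = 14 > μ = 1.000000, the bound 1/14 is < 1 and informative.)

P[X ≥ 14] ≤ 1/14 ≈ 0.071429.


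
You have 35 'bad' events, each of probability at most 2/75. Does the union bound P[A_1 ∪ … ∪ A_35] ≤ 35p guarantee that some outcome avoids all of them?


Union bound: P[∪_{i=1}^{35} A_i] ≤ Σ_i P[A_i] ≤ 35·p = 35·(2/75) = 14/15.
Numerically: 14/15 ≈ 0.93333.
Is 14/15 < 1? YES.
Since P[∪ A_i] ≤ 14/15 < 1, the complement has P[∩ A_i^c] ≥ 1 − 14/15 = 1/15 > 0, so some outcome avoids every A_i.

35·p = 14/15 ≈ 0.93333; existence CERTIFIED by the union bound.


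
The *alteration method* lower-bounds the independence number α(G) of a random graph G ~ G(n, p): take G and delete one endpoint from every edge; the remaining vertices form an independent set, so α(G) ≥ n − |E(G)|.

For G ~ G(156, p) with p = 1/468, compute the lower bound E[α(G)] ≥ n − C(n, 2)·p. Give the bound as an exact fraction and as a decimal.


E[|E(G)|] = C(156, 2)·p = 12090 · (1/468) = 155/6.
E[α(G)] ≥ n − E[|E(G)|] = 156 − 155/6 = 781/6.
Numerically: ≈ 130.1667.
(This is only a lower bound; the true E[α(G)] may be larger.)

E[α(G)] ≥ 781/6 ≈ 130.1667.


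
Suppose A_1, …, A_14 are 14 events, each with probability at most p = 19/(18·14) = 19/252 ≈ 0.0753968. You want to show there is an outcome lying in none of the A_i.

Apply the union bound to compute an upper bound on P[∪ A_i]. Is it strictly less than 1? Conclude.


Union bound: P[∪_{i=1}^{14} A_i] ≤ Σ_i P[A_i] ≤ 14·p = 14·(19/252) = 19/18.
Numerically: 19/18 ≈ 1.0555556.
Is 19/18 < 1? NO.
Since the bound 19/18 is ≥ 1, the union bound is uninformative here; it does NOT by itself certify existence.

14·p = 19/18 ≈ 1.0555556; existence NOT certified by the union bound.


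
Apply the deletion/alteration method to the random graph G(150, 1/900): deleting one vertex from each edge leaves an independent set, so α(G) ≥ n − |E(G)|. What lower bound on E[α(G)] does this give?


E[|E(G)|] = C(150, 2)·p = 11175 · (1/900) = 149/12.
E[α(G)] ≥ n − E[|E(G)|] = 150 − 149/12 = 1651/12.
Numerically: ≈ 137.58333.
(This is only a lower bound; the true E[α(G)] may be larger.)

E[α(G)] ≥ 1651/12 ≈ 137.58333.


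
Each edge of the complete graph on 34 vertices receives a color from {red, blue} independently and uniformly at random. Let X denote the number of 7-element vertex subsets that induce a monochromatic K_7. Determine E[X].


Let X = Σ_S X_S over the C(34, 7) = 5379616 subsets S of size 7, where X_S = 1 if the K_7 on S is monochromatic.
For a fixed S, the K_7 on S has C(7, 2) = 21 edges. P[all 21 edges red] = (1/2)^21, and likewise for blue, so P[monochromatic] = 2·(1/2)^21 = 2^{1 − 21} = 1/1048576.
By linearity: E[X] = C(34, 7) · 2^{1 − 21} = 5379616 · 1/1048576 = 168113/32768.
Numerically: E[X] ≈ 5.13040.

E[X] = C(34,7)·2^(1−C(7,2)) = 168113/32768 ≈ 5.13040.


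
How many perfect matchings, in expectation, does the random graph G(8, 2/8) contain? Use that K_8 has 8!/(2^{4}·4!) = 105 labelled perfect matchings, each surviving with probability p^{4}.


K_8 has 8!/(2^{4}·4!) = 105 labelled perfect matchings.
For each such perfect matching H, let X_H = 1 if all 4 edges of H are present in G. Then P[X_H = 1] = p^{4} = (1/4)^{4} = 1/256.
By linearity of expectation: E[X] = Σ_H E[X_H] = 105 · p^{4} = 105 · 1/256 = 105/256.
Numerically: E[X] ≈ 0.41.

E[X] = 105 · (1/4)^{4} = 105/256 ≈ 0.41.


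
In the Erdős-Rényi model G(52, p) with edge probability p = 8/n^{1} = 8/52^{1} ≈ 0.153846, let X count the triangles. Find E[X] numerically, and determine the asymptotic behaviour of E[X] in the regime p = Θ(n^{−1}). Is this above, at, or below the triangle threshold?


Number of potential triangles: C(52, 3) = 22100.
Each occurs with probability p³ ≈ (0.153846)³ ≈ 3.64132909e-03.
By linearity: E[X] = C(52, 3)·p³ ≈ 22100 · 3.64132909e-03 ≈ 80.473373.
Here α = 1, so p = 8/n is exactly at the triangle threshold p ~ 1/n. Asymptotically E[X] → c³/6 = 8³/6 = 256/3 ≈ 85.333333, a bounded constant. In this regime the triangle count is asymptotically Poisson(c³/6).

E[X] ≈ 80.473373; in regime p = Θ(1/n^{1}) E[X] stays bounded (at the triangle threshold p ~ 1/n).


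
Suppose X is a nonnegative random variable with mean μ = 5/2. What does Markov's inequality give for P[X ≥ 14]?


μ = E[X] = 5/2, a = 14.
Markov: P[X ≥ 14] ≤ μ/a = (5/2)/14 = 5/28.
Numerically: ≈ 0.17857.
(Since a = 14 > μ = 2.50000, the bound 5/28 is < 1 and informative.)

P[X ≥ 14] ≤ 5/28 ≈ 0.17857.
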